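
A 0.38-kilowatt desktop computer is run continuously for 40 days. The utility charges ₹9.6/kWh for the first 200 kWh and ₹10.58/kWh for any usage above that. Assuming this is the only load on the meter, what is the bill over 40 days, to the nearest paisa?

Runtime = 24 h × 40 = 960 h
Energy = 0.38 kW × 960 h = 364.8 kWh
Tier 1 (0–200 kWh): 200 × ₹9.6 = ₹1920
Above 200 kWh: 164.8 × ₹10.58 = ₹1743.584
Bill = ₹3663.58

₹3663.58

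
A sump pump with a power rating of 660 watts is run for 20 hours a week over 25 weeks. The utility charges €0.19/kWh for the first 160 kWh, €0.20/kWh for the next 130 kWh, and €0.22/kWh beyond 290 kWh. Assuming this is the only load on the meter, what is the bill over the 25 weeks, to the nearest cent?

€65.20

Runtime = 20 h/week × 25 weeks = 500 h
Energy = 0.66 kW × 500 h = 330 kWh
Tier 1 (0–160 kWh): 160 × €0.19 = €30.4
Tier 2 (160–290 kWh): 130 × €0.20 = €26
Above 290 kWh: 40 × €0.22 = €8.8
Bill = €65.20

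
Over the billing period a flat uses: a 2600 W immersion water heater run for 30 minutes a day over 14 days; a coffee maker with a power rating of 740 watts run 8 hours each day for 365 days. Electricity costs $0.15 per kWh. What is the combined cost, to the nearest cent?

$326.85

immersion water heater: Runtime = 30 min × 14 = 420 min = 7 h
immersion water heater: 2.6 kW × 7 h = 18.2 kWh
coffee maker: Runtime = 8 h/day × 365 days = 2920 h
coffee maker: 0.74 kW × 2920 h = 2160.8 kWh
Total energy = 2179 kWh
Cost = 2179 × $0.15 = $326.85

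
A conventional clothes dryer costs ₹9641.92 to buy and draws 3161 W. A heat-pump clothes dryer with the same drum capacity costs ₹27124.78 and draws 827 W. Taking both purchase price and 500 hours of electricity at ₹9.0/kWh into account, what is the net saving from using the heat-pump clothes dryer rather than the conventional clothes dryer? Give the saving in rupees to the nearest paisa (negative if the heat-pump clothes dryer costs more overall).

conventional clothes dryer: ₹9641.92 + (3161/1000) kW × 500 h × ₹9.0 = ₹9641.92 + ₹14224.5 = ₹23866.42
heat-pump clothes dryer: ₹27124.78 + (827/1000) kW × 500 h × ₹9.0 = ₹27124.78 + ₹3721.5 = ₹30846.28
Saving = ₹23866.42 − ₹30846.28 = −₹6979.86

-₹6979.86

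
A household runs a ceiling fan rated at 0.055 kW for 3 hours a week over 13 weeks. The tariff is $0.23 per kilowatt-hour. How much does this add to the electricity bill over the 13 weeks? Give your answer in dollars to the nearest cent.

$0.49

Runtime = 3 h/week × 13 weeks = 39 h
Energy = 0.055 kW × 39 h = 2.145 kWh
Cost = 2.145 kWh × $0.23/kWh = $0.49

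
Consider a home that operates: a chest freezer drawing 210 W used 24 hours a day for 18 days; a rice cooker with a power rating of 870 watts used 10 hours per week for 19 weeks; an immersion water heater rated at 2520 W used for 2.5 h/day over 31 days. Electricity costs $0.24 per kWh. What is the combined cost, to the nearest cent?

$108.32

chest freezer: Runtime = 24 h × 18 = 432 h
chest freezer: 0.21 kW × 432 h = 90.72 kWh
rice cooker: Runtime = 10 h/week × 19 weeks = 190 h
rice cooker: 0.87 kW × 190 h = 165.3 kWh
immersion water heater: Runtime = 2.5 h/day × 31 days = 77.5 h
immersion water heater: 2.52 kW × 77.5 h = 195.3 kWh
Total energy = 451.32 kWh
Cost = 451.32 × $0.24 = $108.32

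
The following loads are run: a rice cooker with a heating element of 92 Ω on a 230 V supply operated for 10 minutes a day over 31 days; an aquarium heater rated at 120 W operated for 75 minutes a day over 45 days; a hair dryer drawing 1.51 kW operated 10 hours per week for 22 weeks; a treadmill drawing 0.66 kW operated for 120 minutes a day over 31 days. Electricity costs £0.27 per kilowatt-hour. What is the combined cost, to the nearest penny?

£103.37

rice cooker: Power = V²/R = 230²/92 = 575 W = 0.575 kW
rice cooker: Runtime = 10 min × 31 = 310 min = 5.166666… h
rice cooker: 0.575 kW × 5.166666… h = 2.970833… kWh
aquarium heater: Runtime = 75 min × 45 = 3375 min = 56.25 h
aquarium heater: 0.12 kW × 56.25 h = 6.75 kWh
hair dryer: Runtime = 10 h/week × 22 weeks = 220 h
hair dryer: 1.51 kW × 220 h = 332.2 kWh
treadmill: Runtime = 120 min × 31 = 3720 min = 62 h
treadmill: 0.66 kW × 62 h = 40.92 kWh
Total energy = 382.840833… kWh
Cost = 382.840833… × £0.27 = £103.37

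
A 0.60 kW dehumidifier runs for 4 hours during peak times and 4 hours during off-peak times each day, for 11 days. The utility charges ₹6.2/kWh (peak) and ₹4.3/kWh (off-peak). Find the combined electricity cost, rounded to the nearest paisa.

Peak energy = 0.6 kW × 4 h × 11 = 26.4 kWh
Off-peak energy = 0.6 kW × 4 h × 11 = 26.4 kWh
Cost = 26.4 × ₹6.2 + 26.4 × ₹4.3 = ₹163.68 + ₹113.52 = ₹277.20

₹277.20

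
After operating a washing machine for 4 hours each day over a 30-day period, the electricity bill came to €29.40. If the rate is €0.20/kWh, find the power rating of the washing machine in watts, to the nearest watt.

Energy = €29.40 ÷ €0.20/kWh = 147 kWh
Runtime = 4 h/day × 30 days = 120 h
Power = 147 kWh ÷ 120 h = 1.225 kW = 1225 W

1225 W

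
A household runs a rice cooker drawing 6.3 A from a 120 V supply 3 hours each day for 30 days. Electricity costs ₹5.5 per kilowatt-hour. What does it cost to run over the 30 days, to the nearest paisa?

₹374.22

Power = 6.3 A × 120 V = 756 W = 0.756 kW
Runtime = 3 h/day × 30 days = 90 h
Energy = 0.756 kW × 90 h = 68.04 kWh
Cost = 68.04 kWh × ₹5.5/kWh = ₹374.22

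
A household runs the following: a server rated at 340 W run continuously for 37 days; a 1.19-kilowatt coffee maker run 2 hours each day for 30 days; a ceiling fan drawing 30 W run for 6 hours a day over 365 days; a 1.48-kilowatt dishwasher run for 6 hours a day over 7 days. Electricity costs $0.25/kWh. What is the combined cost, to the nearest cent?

server: Runtime = 24 h × 37 = 888 h
server: 0.34 kW × 888 h = 301.92 kWh
coffee maker: Runtime = 2 h/day × 30 days = 60 h
coffee maker: 1.19 kW × 60 h = 71.4 kWh
ceiling fan: Runtime = 6 h/day × 365 days = 2190 h
ceiling fan: 0.03 kW × 2190 h = 65.7 kWh
dishwasher: Runtime = 6 h/day × 7 days = 42 h
dishwasher: 1.48 kW × 42 h = 62.16 kWh
Total energy = 501.18 kWh
Cost = 501.18 × $0.25 = $125.30

$125.30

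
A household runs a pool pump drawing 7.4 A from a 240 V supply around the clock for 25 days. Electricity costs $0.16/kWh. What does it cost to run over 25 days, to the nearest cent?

Power = 7.4 A × 240 V = 1776 W = 1.776 kW
Runtime = 24 h × 25 = 600 h
Energy = 1.776 kW × 600 h = 1065.6 kWh
Cost = 1065.6 kWh × $0.16/kWh = $170.50

$170.50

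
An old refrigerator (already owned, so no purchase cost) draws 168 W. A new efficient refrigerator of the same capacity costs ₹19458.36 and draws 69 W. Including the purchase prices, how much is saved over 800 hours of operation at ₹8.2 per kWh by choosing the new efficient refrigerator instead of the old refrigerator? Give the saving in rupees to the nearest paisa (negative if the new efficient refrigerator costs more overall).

-₹18808.92

old refrigerator: ₹0.00 + (168/1000) kW × 800 h × ₹8.2 = ₹0.00 + ₹1102.08 = ₹1102.08
new efficient refrigerator: ₹19458.36 + (69/1000) kW × 800 h × ₹8.2 = ₹19458.36 + ₹452.64 = ₹19911
Saving = ₹1102.08 − ₹19911 = −₹18808.92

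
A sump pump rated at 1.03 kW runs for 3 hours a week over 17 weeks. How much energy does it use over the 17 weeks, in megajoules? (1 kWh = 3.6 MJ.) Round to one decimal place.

Runtime = 3 h/week × 17 weeks = 51 h
Energy = 1.03 kW × 51 h = 52.53 kWh
= 52.53 × 3.6 MJ = 189.1 MJ

189.1 MJ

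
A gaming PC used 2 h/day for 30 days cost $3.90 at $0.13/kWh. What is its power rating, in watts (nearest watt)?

Energy = $3.90 ÷ $0.13/kWh = 30 kWh
Runtime = 2 h/day × 30 days = 60 h
Power = 30 kWh ÷ 60 h = 0.5 kW = 500 W

500 W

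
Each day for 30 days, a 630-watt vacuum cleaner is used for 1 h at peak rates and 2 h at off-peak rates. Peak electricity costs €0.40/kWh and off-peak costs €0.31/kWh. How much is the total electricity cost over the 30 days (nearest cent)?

Peak energy = 0.63 kW × 1 h × 30 = 18.9 kWh
Off-peak energy = 0.63 kW × 2 h × 30 = 37.8 kWh
Cost = 18.9 × €0.40 + 37.8 × €0.31 = €7.56 + €11.718 = €19.28

€19.28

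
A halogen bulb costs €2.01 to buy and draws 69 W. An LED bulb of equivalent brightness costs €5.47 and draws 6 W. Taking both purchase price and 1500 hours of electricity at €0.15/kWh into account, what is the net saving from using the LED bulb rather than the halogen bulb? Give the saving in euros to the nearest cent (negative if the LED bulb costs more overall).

halogen bulb: €2.01 + (69/1000) kW × 1500 h × €0.15 = €2.01 + €15.525 = €17.535
LED bulb: €5.47 + (6/1000) kW × 1500 h × €0.15 = €5.47 + €1.35 = €6.82
Saving = €17.535 − €6.82 = €10.715 → €10.72

€10.72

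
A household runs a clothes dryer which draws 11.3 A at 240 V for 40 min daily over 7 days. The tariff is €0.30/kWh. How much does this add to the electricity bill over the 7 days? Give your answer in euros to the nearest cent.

Power = 11.3 A × 240 V = 2712 W = 2.712 kW
Runtime = 40 min × 7 = 280 min = 4.666666… h
Energy = 2.712 kW × 4.666666… h = 12.656 kWh
Cost = 12.656 kWh × €0.30/kWh = €3.80

€3.80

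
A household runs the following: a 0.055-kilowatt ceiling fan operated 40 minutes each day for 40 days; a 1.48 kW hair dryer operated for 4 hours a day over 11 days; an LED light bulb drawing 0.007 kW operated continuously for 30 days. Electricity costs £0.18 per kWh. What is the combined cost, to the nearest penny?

£12.89

ceiling fan: Runtime = 40 min × 40 = 1600 min = 26.666666… h
ceiling fan: 0.055 kW × 26.666666… h = 1.466666… kWh
hair dryer: Runtime = 4 h/day × 11 days = 44 h
hair dryer: 1.48 kW × 44 h = 65.12 kWh
LED light bulb: Runtime = 24 h × 30 = 720 h
LED light bulb: 0.007 kW × 720 h = 5.04 kWh
Total energy = 71.626666… kWh
Cost = 71.626666… × £0.18 = £12.89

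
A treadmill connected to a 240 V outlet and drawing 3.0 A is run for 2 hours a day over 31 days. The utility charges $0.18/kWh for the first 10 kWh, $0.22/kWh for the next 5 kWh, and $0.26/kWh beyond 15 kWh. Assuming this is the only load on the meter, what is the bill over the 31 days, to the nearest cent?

Power = 3.0 A × 240 V = 720 W = 0.72 kW
Runtime = 2 h/day × 31 days = 62 h
Energy = 0.72 kW × 62 h = 44.64 kWh
Tier 1 (0–10 kWh): 10 × $0.18 = $1.8
Tier 2 (10–15 kWh): 5 × $0.22 = $1.1
Above 15 kWh: 29.64 × $0.26 = $7.7064
Bill = $10.61

$10.61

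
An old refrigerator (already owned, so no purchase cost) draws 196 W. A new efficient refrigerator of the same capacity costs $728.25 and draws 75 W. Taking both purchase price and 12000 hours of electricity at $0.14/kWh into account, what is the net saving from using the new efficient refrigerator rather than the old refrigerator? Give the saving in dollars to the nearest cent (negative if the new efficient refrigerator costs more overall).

old refrigerator: $0.00 + (196/1000) kW × 12000 h × $0.14 = $0.00 + $329.28 = $329.28
new efficient refrigerator: $728.25 + (75/1000) kW × 12000 h × $0.14 = $728.25 + $126 = $854.25
Saving = $329.28 − $854.25 = −$524.97

-$524.97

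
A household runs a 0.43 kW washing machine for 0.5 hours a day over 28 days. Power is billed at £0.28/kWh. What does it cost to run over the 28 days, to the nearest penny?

Runtime = 0.5 h/day × 28 days = 14 h
Energy = 0.43 kW × 14 h = 6.02 kWh
Cost = 6.02 kWh × £0.28/kWh = £1.69

£1.69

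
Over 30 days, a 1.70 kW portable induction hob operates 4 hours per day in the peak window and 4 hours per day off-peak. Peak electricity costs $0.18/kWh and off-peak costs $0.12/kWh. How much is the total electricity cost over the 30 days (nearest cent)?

Peak energy = 1.7 kW × 4 h × 30 = 204 kWh
Off-peak energy = 1.7 kW × 4 h × 30 = 204 kWh
Cost = 204 × $0.18 + 204 × $0.12 = $36.72 + $24.48 = $61.20

$61.20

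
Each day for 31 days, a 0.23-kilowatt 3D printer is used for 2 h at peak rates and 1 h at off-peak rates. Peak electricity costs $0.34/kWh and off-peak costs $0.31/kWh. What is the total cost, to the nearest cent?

$7.06

Peak energy = 0.23 kW × 2 h × 31 = 14.26 kWh
Off-peak energy = 0.23 kW × 1 h × 31 = 7.13 kWh
Cost = 14.26 × $0.34 + 7.13 × $0.31 = $4.8484 + $2.2103 = $7.06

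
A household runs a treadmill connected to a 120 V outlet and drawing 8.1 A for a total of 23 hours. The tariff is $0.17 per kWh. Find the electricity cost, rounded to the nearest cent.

$3.80

Power = 8.1 A × 120 V = 972 W = 0.972 kW
Energy = 0.972 kW × 23 h = 22.356 kWh
Cost = 22.356 kWh × $0.17/kWh = $3.80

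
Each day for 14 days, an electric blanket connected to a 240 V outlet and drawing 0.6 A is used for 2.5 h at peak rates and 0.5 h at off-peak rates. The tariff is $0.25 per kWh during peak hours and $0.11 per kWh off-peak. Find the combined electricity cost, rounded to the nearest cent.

$1.37

Power = 0.6 A × 240 V = 144 W = 0.144 kW
Peak energy = 0.144 kW × 2.5 h × 14 = 5.04 kWh
Off-peak energy = 0.144 kW × 0.5 h × 14 = 1.008 kWh
Cost = 5.04 × $0.25 + 1.008 × $0.11 = $1.26 + $0.11088 = $1.37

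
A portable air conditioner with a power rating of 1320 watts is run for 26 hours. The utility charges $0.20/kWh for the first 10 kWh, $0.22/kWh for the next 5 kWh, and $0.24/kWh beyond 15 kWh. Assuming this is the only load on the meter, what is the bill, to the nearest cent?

Energy = 1.32 kW × 26 h = 34.32 kWh
Tier 1 (0–10 kWh): 10 × $0.20 = $2
Tier 2 (10–15 kWh): 5 × $0.22 = $1.1
Above 15 kWh: 19.32 × $0.24 = $4.6368
Bill = $7.74

$7.74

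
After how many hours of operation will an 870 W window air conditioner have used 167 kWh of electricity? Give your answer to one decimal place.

192.0 h

Hours = 167 kWh ÷ 0.87 kW = 192.0 h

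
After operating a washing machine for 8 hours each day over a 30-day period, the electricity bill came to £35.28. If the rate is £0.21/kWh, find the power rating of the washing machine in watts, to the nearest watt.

Energy = £35.28 ÷ £0.21/kWh = 168 kWh
Runtime = 8 h/day × 30 days = 240 h
Power = 168 kWh ÷ 240 h = 0.7 kW = 700 W

700 W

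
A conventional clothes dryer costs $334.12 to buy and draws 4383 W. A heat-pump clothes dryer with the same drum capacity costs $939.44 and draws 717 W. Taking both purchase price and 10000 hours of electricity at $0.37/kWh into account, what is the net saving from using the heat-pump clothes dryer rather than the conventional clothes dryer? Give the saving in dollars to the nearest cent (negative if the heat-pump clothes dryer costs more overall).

$12958.88

conventional clothes dryer: $334.12 + (4383/1000) kW × 10000 h × $0.37 = $334.12 + $16217.1 = $16551.22
heat-pump clothes dryer: $939.44 + (717/1000) kW × 10000 h × $0.37 = $939.44 + $2652.9 = $3592.34
Saving = $16551.22 − $3592.34 = $12958.88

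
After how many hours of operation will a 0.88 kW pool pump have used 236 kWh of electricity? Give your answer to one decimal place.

268.2 h

Hours = 236 kWh ÷ 0.88 kW = 268.2 h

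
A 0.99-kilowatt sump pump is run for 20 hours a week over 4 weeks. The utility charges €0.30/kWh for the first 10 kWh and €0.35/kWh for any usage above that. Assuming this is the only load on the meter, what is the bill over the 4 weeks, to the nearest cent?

Runtime = 20 h/week × 4 weeks = 80 h
Energy = 0.99 kW × 80 h = 79.2 kWh
Tier 1 (0–10 kWh): 10 × €0.30 = €3
Above 10 kWh: 69.2 × €0.35 = €24.22
Bill = €27.22

€27.22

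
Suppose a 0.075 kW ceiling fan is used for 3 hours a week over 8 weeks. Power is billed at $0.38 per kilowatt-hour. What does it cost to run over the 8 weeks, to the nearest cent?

Runtime = 3 h/week × 8 weeks = 24 h
Energy = 0.075 kW × 24 h = 1.8 kWh
Cost = 1.8 kWh × $0.38/kWh = $0.68

$0.68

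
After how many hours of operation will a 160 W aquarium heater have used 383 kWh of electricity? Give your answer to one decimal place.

2393.8 h

Hours = 383 kWh ÷ 0.16 kW = 2393.8 h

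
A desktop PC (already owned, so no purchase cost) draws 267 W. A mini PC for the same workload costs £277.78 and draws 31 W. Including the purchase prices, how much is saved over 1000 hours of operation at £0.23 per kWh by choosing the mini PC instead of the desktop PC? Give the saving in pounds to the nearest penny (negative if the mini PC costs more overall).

desktop PC: £0.00 + (267/1000) kW × 1000 h × £0.23 = £0.00 + £61.41 = £61.41
mini PC: £277.78 + (31/1000) kW × 1000 h × £0.23 = £277.78 + £7.13 = £284.91
Saving = £61.41 − £284.91 = −£223.5

-£223.50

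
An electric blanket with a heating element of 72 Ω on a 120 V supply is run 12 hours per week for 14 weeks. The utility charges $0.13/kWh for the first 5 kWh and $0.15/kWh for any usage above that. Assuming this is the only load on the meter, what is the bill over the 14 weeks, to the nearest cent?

$4.94

Power = V²/R = 120²/72 = 200 W = 0.2 kW
Runtime = 12 h/week × 14 weeks = 168 h
Energy = 0.2 kW × 168 h = 33.6 kWh
Tier 1 (0–5 kWh): 5 × $0.13 = $0.65
Above 5 kWh: 28.6 × $0.15 = $4.29
Bill = $4.94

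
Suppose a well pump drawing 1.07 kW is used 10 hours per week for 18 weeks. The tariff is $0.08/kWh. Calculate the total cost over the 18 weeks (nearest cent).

Runtime = 10 h/week × 18 weeks = 180 h
Energy = 1.07 kW × 180 h = 192.6 kWh
Cost = 192.6 kWh × $0.08/kWh = $15.41

$15.41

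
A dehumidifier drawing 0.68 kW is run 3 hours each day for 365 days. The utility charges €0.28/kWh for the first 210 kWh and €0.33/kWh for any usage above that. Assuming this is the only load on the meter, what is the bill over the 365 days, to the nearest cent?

Runtime = 3 h/day × 365 days = 1095 h
Energy = 0.68 kW × 1095 h = 744.6 kWh
Tier 1 (0–210 kWh): 210 × €0.28 = €58.8
Above 210 kWh: 534.6 × €0.33 = €176.418
Bill = €235.22

€235.22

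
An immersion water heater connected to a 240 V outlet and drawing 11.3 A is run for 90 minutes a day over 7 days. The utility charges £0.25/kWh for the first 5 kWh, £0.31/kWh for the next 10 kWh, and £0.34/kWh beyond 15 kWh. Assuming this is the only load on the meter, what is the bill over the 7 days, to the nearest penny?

Power = 11.3 A × 240 V = 2712 W = 2.712 kW
Runtime = 90 min × 7 = 630 min = 10.5 h
Energy = 2.712 kW × 10.5 h = 28.476 kWh
Tier 1 (0–5 kWh): 5 × £0.25 = £1.25
Tier 2 (5–15 kWh): 10 × £0.31 = £3.1
Above 15 kWh: 13.476 × £0.34 = £4.58184
Bill = £8.93

£8.93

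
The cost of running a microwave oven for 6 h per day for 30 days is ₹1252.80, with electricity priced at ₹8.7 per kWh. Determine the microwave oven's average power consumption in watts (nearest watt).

800 W

Energy = ₹1252.80 ÷ ₹8.7/kWh = 144 kWh
Runtime = 6 h/day × 30 days = 180 h
Power = 144 kWh ÷ 180 h = 0.8 kW = 800 W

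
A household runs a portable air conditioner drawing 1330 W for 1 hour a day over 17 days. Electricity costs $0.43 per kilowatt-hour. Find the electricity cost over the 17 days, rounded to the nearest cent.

$9.72

Runtime = 1 h/day × 17 days = 17 h
Energy = 1.33 kW × 17 h = 22.61 kWh
Cost = 22.61 kWh × $0.43/kWh = $9.72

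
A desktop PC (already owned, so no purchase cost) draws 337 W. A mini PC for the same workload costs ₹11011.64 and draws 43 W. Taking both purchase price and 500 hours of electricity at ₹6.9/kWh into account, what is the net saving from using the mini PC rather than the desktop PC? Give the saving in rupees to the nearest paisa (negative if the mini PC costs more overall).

desktop PC: ₹0.00 + (337/1000) kW × 500 h × ₹6.9 = ₹0.00 + ₹1162.65 = ₹1162.65
mini PC: ₹11011.64 + (43/1000) kW × 500 h × ₹6.9 = ₹11011.64 + ₹148.35 = ₹11159.99
Saving = ₹1162.65 − ₹11159.99 = −₹9997.34

-₹9997.34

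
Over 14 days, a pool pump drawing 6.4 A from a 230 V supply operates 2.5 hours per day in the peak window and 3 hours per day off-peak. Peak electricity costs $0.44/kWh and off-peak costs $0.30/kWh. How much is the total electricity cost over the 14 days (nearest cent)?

Power = 6.4 A × 230 V = 1472 W = 1.472 kW
Peak energy = 1.472 kW × 2.5 h × 14 = 51.52 kWh
Off-peak energy = 1.472 kW × 3 h × 14 = 61.824 kWh
Cost = 51.52 × $0.44 + 61.824 × $0.30 = $22.6688 + $18.5472 = $41.22

$41.22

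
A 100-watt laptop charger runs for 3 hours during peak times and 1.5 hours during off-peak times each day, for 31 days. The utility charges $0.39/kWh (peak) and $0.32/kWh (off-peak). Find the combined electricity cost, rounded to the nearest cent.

$5.12

Peak energy = 0.1 kW × 3 h × 31 = 9.3 kWh
Off-peak energy = 0.1 kW × 1.5 h × 31 = 4.65 kWh
Cost = 9.3 × $0.39 + 4.65 × $0.32 = $3.627 + $1.488 = $5.12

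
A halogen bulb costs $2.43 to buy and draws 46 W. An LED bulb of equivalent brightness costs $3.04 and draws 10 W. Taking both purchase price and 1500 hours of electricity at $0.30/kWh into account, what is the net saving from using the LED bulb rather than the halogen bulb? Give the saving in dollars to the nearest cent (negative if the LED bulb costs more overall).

halogen bulb: $2.43 + (46/1000) kW × 1500 h × $0.30 = $2.43 + $20.7 = $23.13
LED bulb: $3.04 + (10/1000) kW × 1500 h × $0.30 = $3.04 + $4.5 = $7.54
Saving = $23.13 − $7.54 = $15.59

$15.59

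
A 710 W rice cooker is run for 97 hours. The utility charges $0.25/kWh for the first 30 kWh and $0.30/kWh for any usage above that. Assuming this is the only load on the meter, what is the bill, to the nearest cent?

Energy = 0.71 kW × 97 h = 68.87 kWh
Tier 1 (0–30 kWh): 30 × $0.25 = $7.5
Above 30 kWh: 38.87 × $0.30 = $11.661
Bill = $19.16

$19.16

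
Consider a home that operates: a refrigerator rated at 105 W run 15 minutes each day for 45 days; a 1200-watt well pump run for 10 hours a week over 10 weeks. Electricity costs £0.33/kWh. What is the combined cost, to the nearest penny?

refrigerator: Runtime = 15 min × 45 = 675 min = 11.25 h
refrigerator: 0.105 kW × 11.25 h = 1.18125 kWh
well pump: Runtime = 10 h/week × 10 weeks = 100 h
well pump: 1.2 kW × 100 h = 120 kWh
Total energy = 121.18125 kWh
Cost = 121.18125 × £0.33 = £39.99

£39.99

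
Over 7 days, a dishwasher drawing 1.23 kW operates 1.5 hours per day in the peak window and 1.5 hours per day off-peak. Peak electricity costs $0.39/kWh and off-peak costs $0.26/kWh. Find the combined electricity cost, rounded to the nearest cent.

Peak energy = 1.23 kW × 1.5 h × 7 = 12.915 kWh
Off-peak energy = 1.23 kW × 1.5 h × 7 = 12.915 kWh
Cost = 12.915 × $0.39 + 12.915 × $0.26 = $5.03685 + $3.3579 = $8.39

$8.39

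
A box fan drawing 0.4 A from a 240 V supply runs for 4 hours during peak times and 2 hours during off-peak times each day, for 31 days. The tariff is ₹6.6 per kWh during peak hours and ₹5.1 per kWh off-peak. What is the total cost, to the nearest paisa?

₹108.92

Power = 0.4 A × 240 V = 96 W = 0.096 kW
Peak energy = 0.096 kW × 4 h × 31 = 11.904 kWh
Off-peak energy = 0.096 kW × 2 h × 31 = 5.952 kWh
Cost = 11.904 × ₹6.6 + 5.952 × ₹5.1 = ₹78.5664 + ₹30.3552 = ₹108.92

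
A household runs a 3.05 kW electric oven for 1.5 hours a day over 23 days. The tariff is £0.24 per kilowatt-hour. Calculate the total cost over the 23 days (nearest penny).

£25.25

Runtime = 1.5 h/day × 23 days = 34.5 h
Energy = 3.05 kW × 34.5 h = 105.225 kWh
Cost = 105.225 kWh × £0.24/kWh = £25.25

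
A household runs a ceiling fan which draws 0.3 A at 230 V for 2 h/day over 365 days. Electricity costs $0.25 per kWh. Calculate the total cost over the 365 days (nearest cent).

Power = 0.3 A × 230 V = 69 W = 0.069 kW
Runtime = 2 h/day × 365 days = 730 h
Energy = 0.069 kW × 730 h = 50.37 kWh
Cost = 50.37 kWh × $0.25/kWh = $12.59

$12.59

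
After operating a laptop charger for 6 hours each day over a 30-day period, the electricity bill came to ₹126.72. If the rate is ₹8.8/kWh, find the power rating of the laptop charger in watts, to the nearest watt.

80 W

Energy = ₹126.72 ÷ ₹8.8/kWh = 14.4 kWh
Runtime = 6 h/day × 30 days = 180 h
Power = 14.4 kWh ÷ 180 h = 0.08 kW = 80 W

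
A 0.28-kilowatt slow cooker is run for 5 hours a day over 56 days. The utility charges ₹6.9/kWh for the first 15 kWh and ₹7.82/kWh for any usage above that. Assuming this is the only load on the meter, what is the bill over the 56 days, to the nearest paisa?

₹599.29

Runtime = 5 h/day × 56 days = 280 h
Energy = 0.28 kW × 280 h = 78.4 kWh
Tier 1 (0–15 kWh): 15 × ₹6.9 = ₹103.5
Above 15 kWh: 63.4 × ₹7.82 = ₹495.788
Bill = ₹599.29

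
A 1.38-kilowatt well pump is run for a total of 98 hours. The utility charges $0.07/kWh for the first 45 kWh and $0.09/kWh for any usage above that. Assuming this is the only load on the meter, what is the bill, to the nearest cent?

Energy = 1.38 kW × 98 h = 135.24 kWh
Tier 1 (0–45 kWh): 45 × $0.07 = $3.15
Above 45 kWh: 90.24 × $0.09 = $8.1216
Bill = $11.27

$11.27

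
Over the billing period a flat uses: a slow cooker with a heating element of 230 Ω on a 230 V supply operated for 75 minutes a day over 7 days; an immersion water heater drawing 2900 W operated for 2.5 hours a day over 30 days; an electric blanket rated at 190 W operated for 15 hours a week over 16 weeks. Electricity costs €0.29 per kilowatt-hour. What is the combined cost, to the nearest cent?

slow cooker: Power = V²/R = 230²/230 = 230 W = 0.23 kW
slow cooker: Runtime = 75 min × 7 = 525 min = 8.75 h
slow cooker: 0.23 kW × 8.75 h = 2.0125 kWh
immersion water heater: Runtime = 2.5 h/day × 30 days = 75 h
immersion water heater: 2.9 kW × 75 h = 217.5 kWh
electric blanket: Runtime = 15 h/week × 16 weeks = 240 h
electric blanket: 0.19 kW × 240 h = 45.6 kWh
Total energy = 265.1125 kWh
Cost = 265.1125 × €0.29 = €76.88

€76.88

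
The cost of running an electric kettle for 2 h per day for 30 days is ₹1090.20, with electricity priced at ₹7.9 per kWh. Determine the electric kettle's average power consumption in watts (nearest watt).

2300 W

Energy = ₹1090.20 ÷ ₹7.9/kWh = 138 kWh
Runtime = 2 h/day × 30 days = 60 h
Power = 138 kWh ÷ 60 h = 2.3 kW = 2300 W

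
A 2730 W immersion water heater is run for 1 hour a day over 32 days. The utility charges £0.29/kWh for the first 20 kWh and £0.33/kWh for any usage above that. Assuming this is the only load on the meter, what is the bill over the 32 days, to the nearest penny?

Runtime = 1 h/day × 32 days = 32 h
Energy = 2.73 kW × 32 h = 87.36 kWh
Tier 1 (0–20 kWh): 20 × £0.29 = £5.8
Above 20 kWh: 67.36 × £0.33 = £22.2288
Bill = £28.03

£28.03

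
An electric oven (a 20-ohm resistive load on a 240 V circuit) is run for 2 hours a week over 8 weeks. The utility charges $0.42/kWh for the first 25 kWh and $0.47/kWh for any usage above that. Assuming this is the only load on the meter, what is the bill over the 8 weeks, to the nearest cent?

$20.41

Power = V²/R = 240²/20 = 2880 W = 2.88 kW
Runtime = 2 h/week × 8 weeks = 16 h
Energy = 2.88 kW × 16 h = 46.08 kWh
Tier 1 (0–25 kWh): 25 × $0.42 = $10.5
Above 25 kWh: 21.08 × $0.47 = $9.9076
Bill = $20.41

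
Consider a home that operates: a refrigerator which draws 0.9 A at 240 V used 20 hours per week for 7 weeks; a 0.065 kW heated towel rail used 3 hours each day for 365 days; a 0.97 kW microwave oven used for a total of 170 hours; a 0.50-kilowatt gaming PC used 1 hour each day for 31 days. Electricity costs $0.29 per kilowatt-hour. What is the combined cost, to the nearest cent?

$81.73

refrigerator: Power = 0.9 A × 240 V = 216 W = 0.216 kW
refrigerator: Runtime = 20 h/week × 7 weeks = 140 h
refrigerator: 0.216 kW × 140 h = 30.24 kWh
heated towel rail: Runtime = 3 h/day × 365 days = 1095 h
heated towel rail: 0.065 kW × 1095 h = 71.175 kWh
microwave oven: 0.97 kW × 170 h = 164.9 kWh
gaming PC: Runtime = 1 h/day × 31 days = 31 h
gaming PC: 0.5 kW × 31 h = 15.5 kWh
Total energy = 281.815 kWh
Cost = 281.815 × $0.29 = $81.73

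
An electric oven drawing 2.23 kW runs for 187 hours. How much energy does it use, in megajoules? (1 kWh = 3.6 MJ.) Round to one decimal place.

1501.2 MJ

Energy = 2.23 kW × 187 h = 417.01 kWh
= 417.01 × 3.6 MJ = 1501.2 MJ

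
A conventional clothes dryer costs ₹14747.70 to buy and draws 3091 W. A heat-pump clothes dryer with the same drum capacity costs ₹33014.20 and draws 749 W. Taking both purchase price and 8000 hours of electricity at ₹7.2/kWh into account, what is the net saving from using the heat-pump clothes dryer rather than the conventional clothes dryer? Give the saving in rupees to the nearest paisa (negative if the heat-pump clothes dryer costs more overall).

₹116632.70

conventional clothes dryer: ₹14747.70 + (3091/1000) kW × 8000 h × ₹7.2 = ₹14747.70 + ₹178041.6 = ₹192789.3
heat-pump clothes dryer: ₹33014.20 + (749/1000) kW × 8000 h × ₹7.2 = ₹33014.20 + ₹43142.4 = ₹76156.6
Saving = ₹192789.3 − ₹76156.6 = ₹116632.7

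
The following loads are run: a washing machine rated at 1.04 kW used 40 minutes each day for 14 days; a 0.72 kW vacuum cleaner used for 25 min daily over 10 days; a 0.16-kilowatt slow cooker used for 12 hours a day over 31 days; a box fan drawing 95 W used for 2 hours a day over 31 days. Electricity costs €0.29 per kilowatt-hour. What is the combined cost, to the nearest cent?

€22.65

washing machine: Runtime = 40 min × 14 = 560 min = 9.333333… h
washing machine: 1.04 kW × 9.333333… h = 9.706666… kWh
vacuum cleaner: Runtime = 25 min × 10 = 250 min = 4.166666… h
vacuum cleaner: 0.72 kW × 4.166666… h = 3 kWh
slow cooker: Runtime = 12 h/day × 31 days = 372 h
slow cooker: 0.16 kW × 372 h = 59.52 kWh
box fan: Runtime = 2 h/day × 31 days = 62 h
box fan: 0.095 kW × 62 h = 5.89 kWh
Total energy = 78.116666… kWh
Cost = 78.116666… × €0.29 = €22.65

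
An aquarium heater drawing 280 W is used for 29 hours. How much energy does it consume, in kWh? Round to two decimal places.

8.12 kWh

Energy = 0.28 kW × 29 h = 8.12 kWh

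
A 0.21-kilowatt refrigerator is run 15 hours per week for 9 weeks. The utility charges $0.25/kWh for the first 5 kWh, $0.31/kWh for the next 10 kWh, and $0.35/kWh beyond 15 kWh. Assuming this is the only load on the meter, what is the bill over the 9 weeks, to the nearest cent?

Runtime = 15 h/week × 9 weeks = 135 h
Energy = 0.21 kW × 135 h = 28.35 kWh
Tier 1 (0–5 kWh): 5 × $0.25 = $1.25
Tier 2 (5–15 kWh): 10 × $0.31 = $3.1
Above 15 kWh: 13.35 × $0.35 = $4.6725
Bill = $9.02

$9.02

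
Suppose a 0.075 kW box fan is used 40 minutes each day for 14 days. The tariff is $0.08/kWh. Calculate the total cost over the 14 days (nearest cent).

$0.06

Runtime = 40 min × 14 = 560 min = 9.333333… h
Energy = 0.075 kW × 9.333333… h = 0.7 kWh
Cost = 0.7 kWh × $0.08/kWh = $0.06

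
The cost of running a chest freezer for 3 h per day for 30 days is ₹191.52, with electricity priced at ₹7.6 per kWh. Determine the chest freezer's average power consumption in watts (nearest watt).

Energy = ₹191.52 ÷ ₹7.6/kWh = 25.2 kWh
Runtime = 3 h/day × 30 days = 90 h
Power = 25.2 kWh ÷ 90 h = 0.28 kW = 280 W

280 W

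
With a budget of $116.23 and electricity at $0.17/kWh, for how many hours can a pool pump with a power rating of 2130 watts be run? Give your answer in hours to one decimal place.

Energy available = $116.23 ÷ $0.17/kWh = 683.7059 kWh
Hours = 683.7059 kWh ÷ 2.13 kW = 321.0 h

321.0 h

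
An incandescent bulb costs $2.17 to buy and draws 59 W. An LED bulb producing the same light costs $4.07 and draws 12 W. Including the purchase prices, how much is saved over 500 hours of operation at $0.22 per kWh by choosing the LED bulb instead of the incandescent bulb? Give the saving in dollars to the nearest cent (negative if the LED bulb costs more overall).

$3.27

incandescent bulb: $2.17 + (59/1000) kW × 500 h × $0.22 = $2.17 + $6.49 = $8.66
LED bulb: $4.07 + (12/1000) kW × 500 h × $0.22 = $4.07 + $1.32 = $5.39
Saving = $8.66 − $5.39 = $3.27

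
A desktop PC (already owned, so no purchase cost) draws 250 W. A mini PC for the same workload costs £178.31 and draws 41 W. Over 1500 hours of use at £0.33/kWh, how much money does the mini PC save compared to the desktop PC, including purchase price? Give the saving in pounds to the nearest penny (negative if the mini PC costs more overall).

-£74.86

desktop PC: £0.00 + (250/1000) kW × 1500 h × £0.33 = £0.00 + £123.75 = £123.75
mini PC: £178.31 + (41/1000) kW × 1500 h × £0.33 = £178.31 + £20.295 = £198.605
Saving = £123.75 − £198.605 = −£74.855 → -£74.86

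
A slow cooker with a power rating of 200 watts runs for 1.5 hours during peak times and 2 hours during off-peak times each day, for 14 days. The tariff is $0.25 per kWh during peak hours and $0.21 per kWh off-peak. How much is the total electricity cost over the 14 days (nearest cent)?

$2.23

Peak energy = 0.2 kW × 1.5 h × 14 = 4.2 kWh
Off-peak energy = 0.2 kW × 2 h × 14 = 5.6 kWh
Cost = 4.2 × $0.25 + 5.6 × $0.21 = $1.05 + $1.176 = $2.23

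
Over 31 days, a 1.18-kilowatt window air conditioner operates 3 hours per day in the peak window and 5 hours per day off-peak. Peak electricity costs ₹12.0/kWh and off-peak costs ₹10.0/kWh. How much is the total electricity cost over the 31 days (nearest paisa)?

Peak energy = 1.18 kW × 3 h × 31 = 109.74 kWh
Off-peak energy = 1.18 kW × 5 h × 31 = 182.9 kWh
Cost = 109.74 × ₹12.0 + 182.9 × ₹10.0 = ₹1316.88 + ₹1829 = ₹3145.88

₹3145.88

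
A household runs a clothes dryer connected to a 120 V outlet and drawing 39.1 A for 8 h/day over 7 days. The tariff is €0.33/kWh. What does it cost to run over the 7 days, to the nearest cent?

€86.71

Power = 39.1 A × 120 V = 4692 W = 4.692 kW
Runtime = 8 h/day × 7 days = 56 h
Energy = 4.692 kW × 56 h = 262.752 kWh
Cost = 262.752 kWh × €0.33/kWh = €86.71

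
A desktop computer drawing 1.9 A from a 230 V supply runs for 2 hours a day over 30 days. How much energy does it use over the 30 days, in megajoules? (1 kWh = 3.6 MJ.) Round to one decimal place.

Power = 1.9 A × 230 V = 437 W = 0.437 kW
Runtime = 2 h/day × 30 days = 60 h
Energy = 0.437 kW × 60 h = 26.22 kWh
= 26.22 × 3.6 MJ = 94.4 MJ

94.4 MJ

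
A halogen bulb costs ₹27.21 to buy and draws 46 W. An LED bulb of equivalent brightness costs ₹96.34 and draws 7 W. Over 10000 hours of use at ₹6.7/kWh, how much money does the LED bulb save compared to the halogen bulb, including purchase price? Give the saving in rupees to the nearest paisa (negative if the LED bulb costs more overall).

halogen bulb: ₹27.21 + (46/1000) kW × 10000 h × ₹6.7 = ₹27.21 + ₹3082 = ₹3109.21
LED bulb: ₹96.34 + (7/1000) kW × 10000 h × ₹6.7 = ₹96.34 + ₹469 = ₹565.34
Saving = ₹3109.21 − ₹565.34 = ₹2543.87

₹2543.87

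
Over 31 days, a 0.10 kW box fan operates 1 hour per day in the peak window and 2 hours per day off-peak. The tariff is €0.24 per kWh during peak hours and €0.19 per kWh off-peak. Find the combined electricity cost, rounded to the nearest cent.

€1.92

Peak energy = 0.1 kW × 1 h × 31 = 3.1 kWh
Off-peak energy = 0.1 kW × 2 h × 31 = 6.2 kWh
Cost = 3.1 × €0.24 + 6.2 × €0.19 = €0.744 + €1.178 = €1.92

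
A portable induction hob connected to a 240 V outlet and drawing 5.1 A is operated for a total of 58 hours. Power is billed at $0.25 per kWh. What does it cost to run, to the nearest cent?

$17.75

Power = 5.1 A × 240 V = 1224 W = 1.224 kW
Energy = 1.224 kW × 58 h = 70.992 kWh
Cost = 70.992 kWh × $0.25/kWh = $17.75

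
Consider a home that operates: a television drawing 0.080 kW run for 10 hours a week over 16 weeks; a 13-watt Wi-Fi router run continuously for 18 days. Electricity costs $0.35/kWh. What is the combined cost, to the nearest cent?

$6.45

television: Runtime = 10 h/week × 16 weeks = 160 h
television: 0.08 kW × 160 h = 12.8 kWh
Wi-Fi router: Runtime = 24 h × 18 = 432 h
Wi-Fi router: 0.013 kW × 432 h = 5.616 kWh
Total energy = 18.416 kWh
Cost = 18.416 × $0.35 = $6.45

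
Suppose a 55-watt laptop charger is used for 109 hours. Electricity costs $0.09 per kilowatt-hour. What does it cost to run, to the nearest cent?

$0.54

Energy = 0.055 kW × 109 h = 5.995 kWh
Cost = 5.995 kWh × $0.09/kWh = $0.54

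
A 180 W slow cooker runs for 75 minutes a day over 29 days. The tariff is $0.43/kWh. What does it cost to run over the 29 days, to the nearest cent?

Runtime = 75 min × 29 = 2175 min = 36.25 h
Energy = 0.18 kW × 36.25 h = 6.525 kWh
Cost = 6.525 kWh × $0.43/kWh = $2.81

$2.81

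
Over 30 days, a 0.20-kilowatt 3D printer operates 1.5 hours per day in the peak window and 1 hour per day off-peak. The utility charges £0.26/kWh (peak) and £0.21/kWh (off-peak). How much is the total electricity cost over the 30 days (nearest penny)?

Peak energy = 0.2 kW × 1.5 h × 30 = 9 kWh
Off-peak energy = 0.2 kW × 1 h × 30 = 6 kWh
Cost = 9 × £0.26 + 6 × £0.21 = £2.34 + £1.26 = £3.60

£3.60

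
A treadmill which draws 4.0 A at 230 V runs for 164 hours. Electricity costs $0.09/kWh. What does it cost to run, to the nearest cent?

$13.58

Power = 4.0 A × 230 V = 920 W = 0.92 kW
Energy = 0.92 kW × 164 h = 150.88 kWh
Cost = 150.88 kWh × $0.09/kWh = $13.58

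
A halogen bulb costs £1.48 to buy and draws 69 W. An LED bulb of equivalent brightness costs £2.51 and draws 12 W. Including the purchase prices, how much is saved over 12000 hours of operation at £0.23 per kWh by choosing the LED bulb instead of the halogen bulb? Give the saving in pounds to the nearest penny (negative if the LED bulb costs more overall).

£156.29

halogen bulb: £1.48 + (69/1000) kW × 12000 h × £0.23 = £1.48 + £190.44 = £191.92
LED bulb: £2.51 + (12/1000) kW × 12000 h × £0.23 = £2.51 + £33.12 = £35.63
Saving = £191.92 − £35.63 = £156.29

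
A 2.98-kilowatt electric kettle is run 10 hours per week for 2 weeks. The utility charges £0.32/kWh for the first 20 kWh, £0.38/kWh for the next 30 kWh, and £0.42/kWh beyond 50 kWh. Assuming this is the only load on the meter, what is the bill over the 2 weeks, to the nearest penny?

£21.83

Runtime = 10 h/week × 2 weeks = 20 h
Energy = 2.98 kW × 20 h = 59.6 kWh
Tier 1 (0–20 kWh): 20 × £0.32 = £6.4
Tier 2 (20–50 kWh): 30 × £0.38 = £11.4
Above 50 kWh: 9.6 × £0.42 = £4.032
Bill = £21.83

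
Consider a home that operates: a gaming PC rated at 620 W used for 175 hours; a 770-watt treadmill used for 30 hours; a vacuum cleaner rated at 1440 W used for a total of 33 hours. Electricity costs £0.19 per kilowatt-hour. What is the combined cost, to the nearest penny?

gaming PC: 0.62 kW × 175 h = 108.5 kWh
treadmill: 0.77 kW × 30 h = 23.1 kWh
vacuum cleaner: 1.44 kW × 33 h = 47.52 kWh
Total energy = 179.12 kWh
Cost = 179.12 × £0.19 = £34.03

£34.03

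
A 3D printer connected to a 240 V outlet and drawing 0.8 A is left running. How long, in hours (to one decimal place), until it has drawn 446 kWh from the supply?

2322.9 h

Power = 0.8 A × 240 V = 192 W = 0.192 kW
Hours = 446 kWh ÷ 0.192 kW = 2322.9 h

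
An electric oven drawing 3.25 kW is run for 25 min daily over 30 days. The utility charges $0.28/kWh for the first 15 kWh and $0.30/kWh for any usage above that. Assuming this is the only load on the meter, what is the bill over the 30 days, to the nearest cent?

Runtime = 25 min × 30 = 750 min = 12.5 h
Energy = 3.25 kW × 12.5 h = 40.625 kWh
Tier 1 (0–15 kWh): 15 × $0.28 = $4.2
Above 15 kWh: 25.625 × $0.30 = $7.6875
Bill = $11.89

$11.89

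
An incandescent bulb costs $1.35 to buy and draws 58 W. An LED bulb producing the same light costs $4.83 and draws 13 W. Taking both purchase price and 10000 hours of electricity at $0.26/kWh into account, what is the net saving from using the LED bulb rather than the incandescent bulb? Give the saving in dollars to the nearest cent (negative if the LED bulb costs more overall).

$113.52

incandescent bulb: $1.35 + (58/1000) kW × 10000 h × $0.26 = $1.35 + $150.8 = $152.15
LED bulb: $4.83 + (13/1000) kW × 10000 h × $0.26 = $4.83 + $33.8 = $38.63
Saving = $152.15 − $38.63 = $113.52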